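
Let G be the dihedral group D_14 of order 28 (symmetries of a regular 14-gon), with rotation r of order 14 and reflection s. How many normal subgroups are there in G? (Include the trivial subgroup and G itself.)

7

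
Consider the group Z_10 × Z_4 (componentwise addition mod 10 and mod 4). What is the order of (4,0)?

5

The order of (4,0) in Z_10 × Z_4 is lcm(ord(4) in Z_10, ord(0) in Z_4).
ord(4) = 5 and ord(0) = 1, so |⟨(4,0)⟩| = lcm(5, 1) = 5.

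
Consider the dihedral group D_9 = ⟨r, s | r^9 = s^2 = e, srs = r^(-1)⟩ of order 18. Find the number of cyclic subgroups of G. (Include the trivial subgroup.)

12

A cyclic subgroup of order d is generated by each of its φ(d) elements of order d, so the cyclic subgroups of order d number (#elements of order d)/φ(d).
Cyclic subgroups by order — order 1: 1; order 2: 9; order 3: 1; order 9: 1.
Total: 12.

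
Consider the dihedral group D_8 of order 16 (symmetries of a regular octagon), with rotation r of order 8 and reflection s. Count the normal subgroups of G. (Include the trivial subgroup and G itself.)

G has 19 subgroups. Checking conjugation-invariance by order — order 1: 1/1 normal; order 2: 1/9 normal; order 4: 1/5 normal; order 8: 3/3 normal; order 16: 1/1 normal.
Total normal subgroups: 7.

7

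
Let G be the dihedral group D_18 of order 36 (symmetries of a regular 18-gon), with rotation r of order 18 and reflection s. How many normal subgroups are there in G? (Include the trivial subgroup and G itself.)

G has 45 subgroups. Checking conjugation-invariance by order — order 1: 1/1 normal; order 2: 1/19 normal; order 3: 1/1 normal; order 4: 0/9 normal; order 6: 1/7 normal; order 9: 1/1 normal; order 12: 0/3 normal; order 18: 3/3 normal; order 36: 1/1 normal.
Total normal subgroups: 9.

9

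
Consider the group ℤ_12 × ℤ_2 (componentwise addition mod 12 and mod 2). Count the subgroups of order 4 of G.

3

|G| = 24 and 4 | 24, so subgroups of order 4 are possible by Lagrange.
The subgroups of order 4 are: {(0,0), (0,1), (6,0), (6,1)}; {(0,0), (3,0), (6,0), (9,0)}; {(0,0), (3,1), (6,0), (9,1)}.
So G has 3 subgroups of order 4.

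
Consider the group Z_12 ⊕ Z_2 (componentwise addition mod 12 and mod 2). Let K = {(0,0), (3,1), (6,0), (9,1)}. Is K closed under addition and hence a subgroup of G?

Yes

|K| = 4 divides |G| = 24, consistent with Lagrange.
K contains the identity, every element's inverse is in K, and K is closed under +: it is a subgroup.
In fact K = ⟨(3,1)⟩.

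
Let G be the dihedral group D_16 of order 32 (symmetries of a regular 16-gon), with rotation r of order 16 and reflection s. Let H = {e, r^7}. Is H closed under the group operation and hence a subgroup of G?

No

r^7 ∈ H but its inverse r^9 ∉ H, so H is not a subgroup.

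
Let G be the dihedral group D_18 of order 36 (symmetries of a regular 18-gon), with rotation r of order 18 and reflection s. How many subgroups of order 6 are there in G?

|G| = 36 and 6 | 36, so subgroups of order 6 are possible by Lagrange.
The subgroups of order 6 are: {e, r^6, r^12, r^4s, r^10s, r^16s}; {e, r^6, r^12, r^5s, r^11s, r^17s}; {e, r^6, r^12, s, r^6s, r^12s}; {e, r^6, r^12, rs, r^7s, r^13s}; … (7 in all).
So G has 7 subgroups of order 6.

7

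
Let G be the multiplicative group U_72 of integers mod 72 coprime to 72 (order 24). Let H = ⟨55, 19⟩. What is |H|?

4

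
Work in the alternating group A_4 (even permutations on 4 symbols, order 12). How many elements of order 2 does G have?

The elements of order 2 are: (1 2)(3 4), (1 3)(2 4), (1 4)(2 3).
That's 3.

3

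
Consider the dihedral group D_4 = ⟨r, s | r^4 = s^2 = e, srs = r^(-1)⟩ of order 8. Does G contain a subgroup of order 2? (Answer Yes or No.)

2 | 8. A subgroup of order 2 is {e, r^2}.

Yes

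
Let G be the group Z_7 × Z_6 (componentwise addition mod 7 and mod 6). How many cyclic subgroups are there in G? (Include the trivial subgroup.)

8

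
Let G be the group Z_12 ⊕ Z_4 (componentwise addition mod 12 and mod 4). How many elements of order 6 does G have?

An element (a,b) has order lcm(ord(a), ord(b)); count pairs with lcm equal to 6.
Enumerating gives 6 such elements.

6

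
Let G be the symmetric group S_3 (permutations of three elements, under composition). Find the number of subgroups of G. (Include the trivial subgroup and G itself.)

6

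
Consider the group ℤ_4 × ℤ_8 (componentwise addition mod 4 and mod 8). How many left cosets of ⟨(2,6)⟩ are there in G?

8

|⟨(2,6)⟩| = 4 and |G| = 32.
By Lagrange, [G : H] = |G|/|H| = 32/4 = 8.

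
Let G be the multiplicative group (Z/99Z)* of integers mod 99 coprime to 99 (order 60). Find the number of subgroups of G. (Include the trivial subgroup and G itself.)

|G| = 60, so by Lagrange every subgroup order divides 60. Divisors: 1, 2, 3, 4, 5, 6, 10, 12, 15, 20, 30, 60.
Subgroups by order — order 1: 1; order 2: 3; order 3: 1; order 4: 1; order 5: 1; order 6: 3; order 10: 3; order 12: 1; order 15: 1; order 20: 1; order 30: 3; order 60: 1.
Total: 1 + 3 + 1 + 1 + 1 + 3 + 3 + 1 + 1 + 1 + 3 + 1 = 20.

20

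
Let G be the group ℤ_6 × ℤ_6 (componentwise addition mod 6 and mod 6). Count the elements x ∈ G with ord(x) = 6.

An element (a,b) has order lcm(ord(a), ord(b)); count pairs with lcm equal to 6.
Enumerating gives 24 such elements.

24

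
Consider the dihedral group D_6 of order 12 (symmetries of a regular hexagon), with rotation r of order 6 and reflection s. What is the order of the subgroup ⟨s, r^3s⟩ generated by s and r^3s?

4

|⟨s⟩| = 2 and |⟨r^3s⟩| = 2, so |H| is a multiple of lcm(2, 2) = 2 and divides |G| = 12.
Closing under the operation: H = {e, r^3, s, r^3s}, so |H| = 4.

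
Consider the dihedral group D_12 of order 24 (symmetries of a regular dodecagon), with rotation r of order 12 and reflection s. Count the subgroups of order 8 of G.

3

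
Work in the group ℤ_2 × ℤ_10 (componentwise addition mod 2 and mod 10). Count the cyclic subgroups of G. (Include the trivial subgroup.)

8

Each element a generates a cyclic subgroup ⟨a⟩; distinct elements may generate the same one (a cyclic group of order d has φ(d) generators).
Cyclic subgroups by order — order 1: 1; order 2: 3; order 5: 1; order 10: 3.
Total: 8.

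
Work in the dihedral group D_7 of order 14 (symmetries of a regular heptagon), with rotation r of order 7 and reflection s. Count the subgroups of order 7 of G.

|G| = 14 and 7 | 14, so subgroups of order 7 are possible by Lagrange.
The subgroups of order 7 are: {e, r, r^2, r^3, r^4, r^5, r^6}.
So G has 1 subgroup of order 7.

1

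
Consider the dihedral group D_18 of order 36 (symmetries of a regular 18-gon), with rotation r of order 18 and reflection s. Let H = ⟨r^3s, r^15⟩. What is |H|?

12

|⟨r^3s⟩| = 2 and |⟨r^15⟩| = 6, so |H| is a multiple of lcm(2, 6) = 6 and divides |G| = 36.
Closing under the operation: H = {e, r^3, r^6, r^9, r^12, r^15, s, r^3s, r^6s, r^9s, r^12s, r^15s}, so |H| = 12.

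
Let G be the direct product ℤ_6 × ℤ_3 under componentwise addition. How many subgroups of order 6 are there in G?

4

|G| = 18 and 6 | 18, so subgroups of order 6 are possible by Lagrange.
The subgroups of order 6 are: {(0,0), (0,1), (0,2), (3,0), (3,1), (3,2)}; {(0,0), (1,0), (2,0), (3,0), (4,0), (5,0)}; {(0,0), (1,1), (2,2), (3,0), (4,1), (5,2)}; {(0,0), (1,2), (2,1), (3,0), (4,2), (5,1)}.
So G has 4 subgroups of order 6.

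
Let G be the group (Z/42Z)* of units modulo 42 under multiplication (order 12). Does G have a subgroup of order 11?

11 does not divide |G| = 12, so by Lagrange no subgroup of order 11 exists.

No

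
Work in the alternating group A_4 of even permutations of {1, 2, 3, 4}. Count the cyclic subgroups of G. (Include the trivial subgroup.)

8

A cyclic subgroup of order d is generated by each of its φ(d) elements of order d, so the cyclic subgroups of order d number (#elements of order d)/φ(d).
Cyclic subgroups by order — order 1: 1; order 2: 3; order 3: 4.
Total: 8.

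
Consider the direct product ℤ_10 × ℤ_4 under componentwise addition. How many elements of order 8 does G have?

0

An element (a,b) has order lcm(ord(a), ord(b)); count pairs with lcm equal to 8.
Enumerating gives 0 such elements.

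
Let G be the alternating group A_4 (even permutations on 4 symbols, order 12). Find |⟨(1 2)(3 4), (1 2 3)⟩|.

12

|⟨(1 2)(3 4)⟩| = 2 and |⟨(1 2 3)⟩| = 3, so |H| is a multiple of lcm(2, 3) = 6 and divides |G| = 12.
Closing {(1 2)(3 4), (1 2 3)} under the group operation gives all of G, so |H| = 12.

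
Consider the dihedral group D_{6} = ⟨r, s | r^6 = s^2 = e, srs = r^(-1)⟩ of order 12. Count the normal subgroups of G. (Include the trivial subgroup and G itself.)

G has 16 subgroups. Checking conjugation-invariance by order — order 1: 1/1 normal; order 2: 1/7 normal; order 3: 1/1 normal; order 4: 0/3 normal; order 6: 3/3 normal; order 12: 1/1 normal.
Total normal subgroups: 7.

7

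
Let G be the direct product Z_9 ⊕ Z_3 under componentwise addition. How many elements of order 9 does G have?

18

An element (a,b) has order lcm(ord(a), ord(b)); count pairs with lcm equal to 9.
Enumerating gives 18 such elements.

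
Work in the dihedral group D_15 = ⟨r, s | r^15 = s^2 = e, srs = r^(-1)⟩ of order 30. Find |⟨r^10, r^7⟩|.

15

|⟨r^10⟩| = 3 and |⟨r^7⟩| = 15, so |H| is a multiple of lcm(3, 15) = 15 and divides |G| = 30.
Closing under the operation: H = {e, r, r^2, r^3, r^4, r^5, r^6, r^7, r^8, r^9, r^10, r^11, r^12, r^13, r^14}, so |H| = 15.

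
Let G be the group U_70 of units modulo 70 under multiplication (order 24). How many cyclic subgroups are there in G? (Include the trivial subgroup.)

A cyclic subgroup of order d is generated by each of its φ(d) elements of order d, so the cyclic subgroups of order d number (#elements of order d)/φ(d).
Cyclic subgroups by order — order 1: 1; order 2: 3; order 3: 1; order 4: 2; order 6: 3; order 12: 2.
Total: 12.

12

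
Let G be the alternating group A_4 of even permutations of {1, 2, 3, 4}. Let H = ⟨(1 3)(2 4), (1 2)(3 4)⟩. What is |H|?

4

|⟨(1 3)(2 4)⟩| = 2 and |⟨(1 2)(3 4)⟩| = 2, so |H| is a multiple of lcm(2, 2) = 2 and divides |G| = 12.
Closing under the operation: H = {e, (1 2)(3 4), (1 3)(2 4), (1 4)(2 3)}, so |H| = 4.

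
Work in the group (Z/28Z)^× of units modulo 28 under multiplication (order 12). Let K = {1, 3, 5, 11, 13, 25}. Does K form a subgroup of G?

No

3 ∈ K but its inverse 19 ∉ K, so K is not a subgroup.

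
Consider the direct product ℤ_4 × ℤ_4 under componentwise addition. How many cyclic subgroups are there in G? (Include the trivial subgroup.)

Group the elements of G by the cyclic subgroup they generate; each cyclic subgroup of order d accounts for φ(d) elements.
Cyclic subgroups by order — order 1: 1; order 2: 3; order 4: 6.
Total: 10.

10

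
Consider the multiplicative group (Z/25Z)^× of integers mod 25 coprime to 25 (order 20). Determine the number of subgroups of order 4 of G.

1

|G| = 20 and 4 | 20, so subgroups of order 4 are possible by Lagrange.
The subgroups of order 4 are: {1, 7, 18, 24}.
So G has 1 subgroup of order 4.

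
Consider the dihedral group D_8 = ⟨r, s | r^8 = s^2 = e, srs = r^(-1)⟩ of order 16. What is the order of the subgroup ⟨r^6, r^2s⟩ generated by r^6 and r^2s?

8

|⟨r^6⟩| = 4 and |⟨r^2s⟩| = 2, so |H| is a multiple of lcm(4, 2) = 4 and divides |G| = 16.
Closing under the operation: H = {e, r^2, r^4, r^6, s, r^2s, r^4s, r^6s}, so |H| = 8.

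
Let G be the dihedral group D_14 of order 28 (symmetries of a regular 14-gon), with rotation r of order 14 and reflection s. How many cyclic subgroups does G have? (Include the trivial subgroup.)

18

Each element a generates a cyclic subgroup ⟨a⟩; distinct elements may generate the same one (a cyclic group of order d has φ(d) generators).
Cyclic subgroups by order — order 1: 1; order 2: 15; order 7: 1; order 14: 1.
Total: 18.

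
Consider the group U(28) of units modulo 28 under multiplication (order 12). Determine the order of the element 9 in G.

Compute successive powers of 9 mod 28: 9, 25, 1; 9^3 ≡ 1 (mod 28).
So |⟨9⟩| = 3.

3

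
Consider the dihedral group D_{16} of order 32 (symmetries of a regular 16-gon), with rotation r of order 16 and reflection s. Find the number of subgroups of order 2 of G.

17

|G| = 32 and 2 | 32, so subgroups of order 2 are possible by Lagrange.
The subgroups of order 2 are: {e, r^10s}; {e, r^11s}; {e, r^12s}; {e, r^13s}; … (17 in all).
So G has 17 subgroups of order 2.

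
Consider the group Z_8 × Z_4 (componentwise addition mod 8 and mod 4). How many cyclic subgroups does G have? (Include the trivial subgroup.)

A cyclic subgroup of order d is generated by each of its φ(d) elements of order d, so the cyclic subgroups of order d number (#elements of order d)/φ(d).
Cyclic subgroups by order — order 1: 1; order 2: 3; order 4: 6; order 8: 4.
Total: 14.

14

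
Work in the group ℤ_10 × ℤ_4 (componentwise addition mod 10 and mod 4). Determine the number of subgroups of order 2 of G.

|G| = 40 and 2 | 40, so subgroups of order 2 are possible by Lagrange.
The subgroups of order 2 are: {(0,0), (0,2)}; {(0,0), (5,0)}; {(0,0), (5,2)}.
So G has 3 subgroups of order 2.

3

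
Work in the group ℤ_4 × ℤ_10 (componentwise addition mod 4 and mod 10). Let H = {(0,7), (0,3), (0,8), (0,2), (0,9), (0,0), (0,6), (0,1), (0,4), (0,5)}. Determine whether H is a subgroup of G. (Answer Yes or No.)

|H| = 10 divides |G| = 40, consistent with Lagrange.
H contains the identity, every element's inverse is in H, and H is closed under +: it is a subgroup.
In fact H = ⟨(0,1)⟩.

Yes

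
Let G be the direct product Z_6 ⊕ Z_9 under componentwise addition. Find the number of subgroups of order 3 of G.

4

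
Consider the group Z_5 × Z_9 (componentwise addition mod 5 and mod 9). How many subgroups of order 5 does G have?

|G| = 45 and 5 | 45, so subgroups of order 5 are possible by Lagrange.
The subgroups of order 5 are: {(0,0), (1,0), (2,0), (3,0), (4,0)}.
So G has 1 subgroup of order 5.

1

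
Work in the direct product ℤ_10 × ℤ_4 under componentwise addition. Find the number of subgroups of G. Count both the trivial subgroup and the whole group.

16

|G| = 40, so by Lagrange every subgroup order divides 40. Divisors: 1, 2, 4, 5, 8, 10, 20, 40.
Subgroups by order — order 1: 1; order 2: 3; order 4: 3; order 5: 1; order 8: 1; order 10: 3; order 20: 3; order 40: 1.
Total: 1 + 3 + 3 + 1 + 1 + 3 + 3 + 1 = 16.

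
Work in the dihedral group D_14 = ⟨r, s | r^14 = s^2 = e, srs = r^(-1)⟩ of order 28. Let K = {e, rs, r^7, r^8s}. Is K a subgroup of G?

Yes

|K| = 4 divides |G| = 28, consistent with Lagrange.
K contains the identity, every element's inverse is in K, and K is closed under ·: it is a subgroup.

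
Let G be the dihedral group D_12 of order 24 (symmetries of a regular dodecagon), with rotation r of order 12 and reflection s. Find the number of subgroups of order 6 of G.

|G| = 24 and 6 | 24, so subgroups of order 6 are possible by Lagrange.
The subgroups of order 6 are: {e, r^2, r^4, r^6, r^8, r^10}; {e, r^4, r^8, r^2s, r^6s, r^10s}; {e, r^4, r^8, r^3s, r^7s, r^11s}; {e, r^4, r^8, s, r^4s, r^8s}; … (5 in all).
So G has 5 subgroups of order 6.

5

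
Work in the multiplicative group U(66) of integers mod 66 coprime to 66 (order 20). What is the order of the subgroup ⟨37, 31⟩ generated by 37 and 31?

|⟨37⟩| = 5 and |⟨31⟩| = 5, so |H| is a multiple of lcm(5, 5) = 5 and divides |G| = 20.
Closing under the operation: H = {1, 25, 31, 37, 49}, so |H| = 5.

5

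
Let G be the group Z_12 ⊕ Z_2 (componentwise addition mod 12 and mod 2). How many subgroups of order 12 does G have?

|G| = 24 and 12 | 24, so subgroups of order 12 are possible by Lagrange.
The subgroups of order 12 are: {(0,0), (0,1), (2,0), (2,1), (4,0), (4,1), (6,0), (6,1), (8,0), (8,1), (10,0), (10,1)}; {(0,0), (1,0), (2,0), (3,0), (4,0), (5,0), (6,0), (7,0), (8,0), (9,0), (10,0), (11,0)}; {(0,0), (1,1), (2,0), (3,1), (4,0), (5,1), (6,0), (7,1), (8,0), (9,1), (10,0), (11,1)}.
So G has 3 subgroups of order 12.

3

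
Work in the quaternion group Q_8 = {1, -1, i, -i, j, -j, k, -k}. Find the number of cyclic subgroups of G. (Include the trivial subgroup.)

Group the elements of G by the cyclic subgroup they generate; each cyclic subgroup of order d accounts for φ(d) elements.
Cyclic subgroups by order — order 1: 1; order 2: 1; order 4: 3.
Total: 5.

5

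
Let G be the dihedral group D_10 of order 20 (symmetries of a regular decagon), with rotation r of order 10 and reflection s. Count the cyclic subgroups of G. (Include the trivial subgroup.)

14

A cyclic subgroup of order d is generated by each of its φ(d) elements of order d, so the cyclic subgroups of order d number (#elements of order d)/φ(d).
Cyclic subgroups by order — order 1: 1; order 2: 11; order 5: 1; order 10: 1.
Total: 14.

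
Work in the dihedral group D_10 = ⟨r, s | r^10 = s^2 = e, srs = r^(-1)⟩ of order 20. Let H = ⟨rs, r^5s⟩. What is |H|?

10

|⟨rs⟩| = 2 and |⟨r^5s⟩| = 2, so |H| is a multiple of lcm(2, 2) = 2 and divides |G| = 20.
Closing under the operation: H = {e, r^2, r^4, r^6, r^8, rs, r^3s, r^5s, r^7s, r^9s}, so |H| = 10.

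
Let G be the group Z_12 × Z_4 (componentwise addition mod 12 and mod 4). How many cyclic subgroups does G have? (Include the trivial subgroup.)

Each element a generates a cyclic subgroup ⟨a⟩; distinct elements may generate the same one (a cyclic group of order d has φ(d) generators).
Cyclic subgroups by order — order 1: 1; order 2: 3; order 3: 1; order 4: 6; order 6: 3; order 12: 6.
Total: 20.

20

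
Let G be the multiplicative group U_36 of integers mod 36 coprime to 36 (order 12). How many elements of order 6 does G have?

6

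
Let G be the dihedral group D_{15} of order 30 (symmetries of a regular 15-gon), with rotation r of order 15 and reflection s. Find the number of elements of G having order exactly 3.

2

The elements of order 3 are: r^5, r^10.
That's 2.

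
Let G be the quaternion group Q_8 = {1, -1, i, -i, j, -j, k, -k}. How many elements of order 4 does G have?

6

The elements of order 4 are: i, -i, j, -j, k, -k.
That's 6.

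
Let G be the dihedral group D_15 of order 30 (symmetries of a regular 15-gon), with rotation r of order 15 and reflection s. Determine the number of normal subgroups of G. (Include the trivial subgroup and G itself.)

G has 28 subgroups. Checking conjugation-invariance by order — order 1: 1/1 normal; order 2: 0/15 normal; order 3: 1/1 normal; order 5: 1/1 normal; order 6: 0/5 normal; order 10: 0/3 normal; order 15: 1/1 normal; order 30: 1/1 normal.
Total normal subgroups: 5.

5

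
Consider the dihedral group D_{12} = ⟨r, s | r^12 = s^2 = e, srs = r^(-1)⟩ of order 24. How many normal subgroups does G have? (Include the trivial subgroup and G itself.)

G has 34 subgroups. Checking conjugation-invariance by order — order 1: 1/1 normal; order 2: 1/13 normal; order 3: 1/1 normal; order 4: 1/7 normal; order 6: 1/5 normal; order 8: 0/3 normal; order 12: 3/3 normal; order 24: 1/1 normal.
Total normal subgroups: 9.

9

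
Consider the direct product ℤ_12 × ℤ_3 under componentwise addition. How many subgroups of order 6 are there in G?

4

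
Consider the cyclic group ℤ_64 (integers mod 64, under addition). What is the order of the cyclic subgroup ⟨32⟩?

2

In ℤ_64, the order of an element a is n/gcd(a, n).
gcd(32, 64) = 32, so |⟨32⟩| = 64/32 = 2.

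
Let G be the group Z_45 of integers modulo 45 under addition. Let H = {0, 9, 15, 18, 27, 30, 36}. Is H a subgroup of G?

No

|H| = 7 does not divide |G| = 45, so by Lagrange H is not a subgroup.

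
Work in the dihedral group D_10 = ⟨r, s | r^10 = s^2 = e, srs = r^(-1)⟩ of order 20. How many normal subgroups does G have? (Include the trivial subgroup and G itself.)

G has 22 subgroups. Checking conjugation-invariance by order — order 1: 1/1 normal; order 2: 1/11 normal; order 4: 0/5 normal; order 5: 1/1 normal; order 10: 3/3 normal; order 20: 1/1 normal.
Total normal subgroups: 7.

7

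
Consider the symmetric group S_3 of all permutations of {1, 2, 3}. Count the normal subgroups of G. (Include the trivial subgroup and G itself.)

G has 6 subgroups. Checking conjugation-invariance by order — order 1: 1/1 normal; order 2: 0/3 normal; order 3: 1/1 normal; order 6: 1/1 normal.
Total normal subgroups: 3.

3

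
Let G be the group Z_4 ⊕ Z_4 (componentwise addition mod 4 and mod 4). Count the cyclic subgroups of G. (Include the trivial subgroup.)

A cyclic subgroup of order d is generated by each of its φ(d) elements of order d, so the cyclic subgroups of order d number (#elements of order d)/φ(d).
Cyclic subgroups by order — order 1: 1; order 2: 3; order 4: 6.
Total: 10.

10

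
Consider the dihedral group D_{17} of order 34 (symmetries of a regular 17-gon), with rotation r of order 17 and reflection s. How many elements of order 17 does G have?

Enumerating element orders in G gives 16 elements of order 17.

16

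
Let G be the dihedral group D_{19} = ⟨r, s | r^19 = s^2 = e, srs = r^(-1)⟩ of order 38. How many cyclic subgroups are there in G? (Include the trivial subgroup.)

Group the elements of G by the cyclic subgroup they generate; each cyclic subgroup of order d accounts for φ(d) elements.
Cyclic subgroups by order — order 1: 1; order 2: 19; order 19: 1.
Total: 21.

21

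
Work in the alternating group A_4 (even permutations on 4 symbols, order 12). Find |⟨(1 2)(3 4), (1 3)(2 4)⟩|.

|⟨(1 2)(3 4)⟩| = 2 and |⟨(1 3)(2 4)⟩| = 2, so |H| is a multiple of lcm(2, 2) = 2 and divides |G| = 12.
Closing under the operation: H = {e, (1 2)(3 4), (1 3)(2 4), (1 4)(2 3)}, so |H| = 4.

4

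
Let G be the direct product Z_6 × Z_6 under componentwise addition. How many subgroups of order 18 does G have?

|G| = 36 and 18 | 36, so subgroups of order 18 are possible by Lagrange.
The subgroups of order 18 are: {(0,0), (0,1), (0,2), (0,3), (0,4), (0,5), (2,0), (2,1), (2,2), (2,3), (2,4), (2,5), (4,0), (4,1), (4,2), (4,3), (4,4), (4,5)}; {(0,0), (0,2), (0,4), (1,0), (1,2), (1,4), (2,0), (2,2), (2,4), (3,0), (3,2), (3,4), (4,0), (4,2), (4,4), (5,0), (5,2), (5,4)}; {(0,0), (0,2), (0,4), (1,1), (1,3), (1,5), (2,0), (2,2), (2,4), (3,1), (3,3), (3,5), (4,0), (4,2), (4,4), (5,1), (5,3), (5,5)}.
So G has 3 subgroups of order 18.

3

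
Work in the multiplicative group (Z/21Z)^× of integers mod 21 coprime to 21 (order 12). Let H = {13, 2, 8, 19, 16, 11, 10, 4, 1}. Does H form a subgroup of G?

No

|H| = 9 does not divide |G| = 12, so by Lagrange H is not a subgroup.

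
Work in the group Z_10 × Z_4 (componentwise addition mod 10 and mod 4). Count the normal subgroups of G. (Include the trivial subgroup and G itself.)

16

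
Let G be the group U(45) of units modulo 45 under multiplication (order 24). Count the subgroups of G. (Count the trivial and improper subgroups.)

|G| = 24, so by Lagrange every subgroup order divides 24. Divisors: 1, 2, 3, 4, 6, 8, 12, 24.
Subgroups by order — order 1: 1; order 2: 3; order 3: 1; order 4: 3; order 6: 3; order 8: 1; order 12: 3; order 24: 1.
Total: 1 + 3 + 1 + 3 + 3 + 1 + 3 + 1 = 16.

16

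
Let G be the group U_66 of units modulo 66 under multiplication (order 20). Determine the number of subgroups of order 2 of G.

|G| = 20 and 2 | 20, so subgroups of order 2 are possible by Lagrange.
The subgroups of order 2 are: {1, 23}; {1, 43}; {1, 65}.
So G has 3 subgroups of order 2.

3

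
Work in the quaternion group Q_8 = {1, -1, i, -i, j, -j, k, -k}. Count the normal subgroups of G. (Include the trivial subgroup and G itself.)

6

G has 6 subgroups. Checking conjugation-invariance by order — order 1: 1/1 normal; order 2: 1/1 normal; order 4: 3/3 normal; order 8: 1/1 normal.
Total normal subgroups: 6.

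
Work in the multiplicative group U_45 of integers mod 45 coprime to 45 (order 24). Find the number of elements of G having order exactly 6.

The elements of order 6 are: 4, 11, 14, 29, 34, 41.
That's 6.

6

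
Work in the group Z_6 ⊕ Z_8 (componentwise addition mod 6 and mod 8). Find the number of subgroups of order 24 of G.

|G| = 48 and 24 | 48, so subgroups of order 24 are possible by Lagrange.
The subgroups of order 24 are: {(0,0), (0,1), (0,2), (0,3), (0,4), (0,5), (0,6), (0,7), (2,0), (2,1), (2,2), (2,3), (2,4), (2,5), (2,6), (2,7), (4,0), (4,1), (4,2), (4,3), (4,4), (4,5), (4,6), (4,7)}; {(0,0), (0,2), (0,4), (0,6), (1,0), (1,2), (1,4), (1,6), (2,0), (2,2), (2,4), (2,6), (3,0), (3,2), (3,4), (3,6), (4,0), (4,2), (4,4), (4,6), (5,0), (5,2), (5,4), (5,6)}; {(0,0), (0,2), (0,4), (0,6), (1,1), (1,3), (1,5), (1,7), (2,0), (2,2), (2,4), (2,6), (3,1), (3,3), (3,5), (3,7), (4,0), (4,2), (4,4), (4,6), (5,1), (5,3), (5,5), (5,7)}.
So G has 3 subgroups of order 24.

3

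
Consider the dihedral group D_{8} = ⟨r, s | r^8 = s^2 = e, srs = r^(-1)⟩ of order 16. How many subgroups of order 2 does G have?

9

|G| = 16 and 2 | 16, so subgroups of order 2 are possible by Lagrange.
The subgroups of order 2 are: {e, r^2s}; {e, r^3s}; {e, r^4}; {e, r^4s}; … (9 in all).
So G has 9 subgroups of order 2.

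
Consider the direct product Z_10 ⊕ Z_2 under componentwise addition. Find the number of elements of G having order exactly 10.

An element (a,b) has order lcm(ord(a), ord(b)); count pairs with lcm equal to 10.
Enumerating gives 12 such elements.

12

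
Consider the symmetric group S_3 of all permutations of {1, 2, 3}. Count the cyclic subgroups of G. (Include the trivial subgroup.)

5

Each element a generates a cyclic subgroup ⟨a⟩; distinct elements may generate the same one (a cyclic group of order d has φ(d) generators).
Cyclic subgroups by order — order 1: 1; order 2: 3; order 3: 1.
Total: 5.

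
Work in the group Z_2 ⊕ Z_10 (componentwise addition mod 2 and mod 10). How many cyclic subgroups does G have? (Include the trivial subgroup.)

A cyclic subgroup of order d is generated by each of its φ(d) elements of order d, so the cyclic subgroups of order d number (#elements of order d)/φ(d).
Cyclic subgroups by order — order 1: 1; order 2: 3; order 5: 1; order 10: 3.
Total: 8.

8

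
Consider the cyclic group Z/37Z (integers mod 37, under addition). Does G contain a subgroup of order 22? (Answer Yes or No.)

22 does not divide |G| = 37, so by Lagrange no subgroup of order 22 exists.

No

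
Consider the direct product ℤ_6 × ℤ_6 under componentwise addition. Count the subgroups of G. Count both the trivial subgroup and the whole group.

|G| = 36, so by Lagrange every subgroup order divides 36. Divisors: 1, 2, 3, 4, 6, 9, 12, 18, 36.
Subgroups by order — order 1: 1; order 2: 3; order 3: 4; order 4: 1; order 6: 12; order 9: 1; order 12: 4; order 18: 3; order 36: 1.
Total: 1 + 3 + 4 + 1 + 12 + 1 + 4 + 3 + 1 = 30.

30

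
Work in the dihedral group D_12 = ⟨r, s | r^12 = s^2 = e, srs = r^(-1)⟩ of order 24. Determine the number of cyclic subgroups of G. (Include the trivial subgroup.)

18

Each element a generates a cyclic subgroup ⟨a⟩; distinct elements may generate the same one (a cyclic group of order d has φ(d) generators).
Cyclic subgroups by order — order 1: 1; order 2: 13; order 3: 1; order 4: 1; order 6: 1; order 12: 1.
Total: 18.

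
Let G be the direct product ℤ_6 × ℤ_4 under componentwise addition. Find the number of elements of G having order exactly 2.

An element (a,b) has order lcm(ord(a), ord(b)); count pairs with lcm equal to 2.
Enumerating gives 3 such elements.

3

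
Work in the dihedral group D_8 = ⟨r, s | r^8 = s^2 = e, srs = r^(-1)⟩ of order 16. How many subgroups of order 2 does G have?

9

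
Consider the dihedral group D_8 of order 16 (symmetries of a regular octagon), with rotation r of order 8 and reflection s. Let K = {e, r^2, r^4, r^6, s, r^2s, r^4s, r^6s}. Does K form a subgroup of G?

Yes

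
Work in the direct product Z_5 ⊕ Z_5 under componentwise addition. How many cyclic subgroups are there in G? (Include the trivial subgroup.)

A cyclic subgroup of order d is generated by each of its φ(d) elements of order d, so the cyclic subgroups of order d number (#elements of order d)/φ(d).
Cyclic subgroups by order — order 1: 1; order 5: 6.
Total: 7.

7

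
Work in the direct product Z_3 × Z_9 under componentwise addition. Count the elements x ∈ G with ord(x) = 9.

18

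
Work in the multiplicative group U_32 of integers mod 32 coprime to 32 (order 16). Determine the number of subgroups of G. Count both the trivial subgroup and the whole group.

11

|G| = 16, so by Lagrange every subgroup order divides 16. Divisors: 1, 2, 4, 8, 16.
Subgroups by order — order 1: 1; order 2: 3; order 4: 3; order 8: 3; order 16: 1.
Total: 1 + 3 + 3 + 3 + 1 = 11.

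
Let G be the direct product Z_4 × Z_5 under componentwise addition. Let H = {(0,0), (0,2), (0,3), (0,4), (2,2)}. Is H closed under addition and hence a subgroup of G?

No

(0,4) ∈ H but its inverse (0,1) ∉ H, so H is not a subgroup.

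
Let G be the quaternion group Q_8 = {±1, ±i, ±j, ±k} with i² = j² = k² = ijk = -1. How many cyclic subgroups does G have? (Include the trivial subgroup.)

5

A cyclic subgroup of order d is generated by each of its φ(d) elements of order d, so the cyclic subgroups of order d number (#elements of order d)/φ(d).
Cyclic subgroups by order — order 1: 1; order 2: 1; order 4: 3.
Total: 5.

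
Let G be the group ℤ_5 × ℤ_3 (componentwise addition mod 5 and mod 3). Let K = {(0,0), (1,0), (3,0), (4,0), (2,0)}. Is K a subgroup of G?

Yes

|K| = 5 divides |G| = 15, consistent with Lagrange.
K contains the identity, every element's inverse is in K, and K is closed under +: it is a subgroup.
In fact K = ⟨(4,0)⟩.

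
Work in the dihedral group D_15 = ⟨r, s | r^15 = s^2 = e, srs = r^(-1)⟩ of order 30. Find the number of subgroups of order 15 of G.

1

|G| = 30 and 15 | 30, so subgroups of order 15 are possible by Lagrange.
The subgroups of order 15 are: {e, r, r^2, r^3, r^4, r^5, r^6, r^7, r^8, r^9, r^10, r^11, r^12, r^13, r^14}.
So G has 1 subgroup of order 15.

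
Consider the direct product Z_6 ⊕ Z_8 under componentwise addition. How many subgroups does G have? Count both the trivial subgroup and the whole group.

22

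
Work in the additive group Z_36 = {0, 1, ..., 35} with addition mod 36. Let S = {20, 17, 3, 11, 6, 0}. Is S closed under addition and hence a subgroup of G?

No

17 ∈ S but its inverse 19 ∉ S, so S is not a subgroup.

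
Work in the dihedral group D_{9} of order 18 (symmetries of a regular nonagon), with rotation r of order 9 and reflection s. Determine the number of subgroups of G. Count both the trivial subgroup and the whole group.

16

|G| = 18, so by Lagrange every subgroup order divides 18. Divisors: 1, 2, 3, 6, 9, 18.
Subgroups by order — order 1: 1; order 2: 9; order 3: 1; order 6: 3; order 9: 1; order 18: 1.
Total: 1 + 9 + 1 + 3 + 1 + 1 = 16.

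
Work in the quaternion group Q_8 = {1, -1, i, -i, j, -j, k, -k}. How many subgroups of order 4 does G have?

|G| = 8 and 4 | 8, so subgroups of order 4 are possible by Lagrange.
The subgroups of order 4 are: {1, -1, i, -i}; {1, -1, j, -j}; {1, -1, k, -k}.
So G has 3 subgroups of order 4.

3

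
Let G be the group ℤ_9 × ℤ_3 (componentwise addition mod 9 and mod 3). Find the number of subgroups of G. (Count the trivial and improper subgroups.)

10

|G| = 27, so by Lagrange every subgroup order divides 27. Divisors: 1, 3, 9, 27.
Subgroups by order — order 1: 1; order 3: 4; order 9: 4; order 27: 1.
Total: 1 + 4 + 4 + 1 = 10.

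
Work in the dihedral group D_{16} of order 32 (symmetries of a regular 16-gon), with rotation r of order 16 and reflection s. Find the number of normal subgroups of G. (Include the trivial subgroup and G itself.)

8

G has 36 subgroups. Checking conjugation-invariance by order — order 1: 1/1 normal; order 2: 1/17 normal; order 4: 1/9 normal; order 8: 1/5 normal; order 16: 3/3 normal; order 32: 1/1 normal.
Total normal subgroups: 8.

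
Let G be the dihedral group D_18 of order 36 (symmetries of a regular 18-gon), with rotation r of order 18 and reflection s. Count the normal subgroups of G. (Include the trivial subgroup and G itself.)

9

G has 45 subgroups. Checking conjugation-invariance by order — order 1: 1/1 normal; order 2: 1/19 normal; order 3: 1/1 normal; order 4: 0/9 normal; order 6: 1/7 normal; order 9: 1/1 normal; order 12: 0/3 normal; order 18: 3/3 normal; order 36: 1/1 normal.
Total normal subgroups: 9.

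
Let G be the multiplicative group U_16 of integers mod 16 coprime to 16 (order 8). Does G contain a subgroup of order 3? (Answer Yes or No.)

No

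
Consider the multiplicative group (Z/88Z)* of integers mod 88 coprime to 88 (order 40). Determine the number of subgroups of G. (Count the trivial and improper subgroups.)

32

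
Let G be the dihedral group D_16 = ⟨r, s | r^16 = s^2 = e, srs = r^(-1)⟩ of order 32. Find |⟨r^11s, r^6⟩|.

16

|⟨r^11s⟩| = 2 and |⟨r^6⟩| = 8, so |H| is a multiple of lcm(2, 8) = 8 and divides |G| = 32.
Closing under the operation: H = {e, r^2, r^4, r^6, r^8, r^10, r^12, r^14, rs, r^3s, r^5s, r^7s, r^9s, r^11s, r^13s, r^15s}, so |H| = 16.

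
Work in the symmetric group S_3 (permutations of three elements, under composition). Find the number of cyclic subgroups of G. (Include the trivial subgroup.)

A cyclic subgroup of order d is generated by each of its φ(d) elements of order d, so the cyclic subgroups of order d number (#elements of order d)/φ(d).
Cyclic subgroups by order — order 1: 1; order 2: 3; order 3: 1.
Total: 5.

5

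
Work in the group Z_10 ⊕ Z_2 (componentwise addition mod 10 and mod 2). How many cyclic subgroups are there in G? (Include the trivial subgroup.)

Group the elements of G by the cyclic subgroup they generate; each cyclic subgroup of order d accounts for φ(d) elements.
Cyclic subgroups by order — order 1: 1; order 2: 3; order 5: 1; order 10: 3.
Total: 8.

8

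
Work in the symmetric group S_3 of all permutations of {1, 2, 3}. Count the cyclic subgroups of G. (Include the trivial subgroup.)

5

Group the elements of G by the cyclic subgroup they generate; each cyclic subgroup of order d accounts for φ(d) elements.
Cyclic subgroups by order — order 1: 1; order 2: 3; order 3: 1.
Total: 5.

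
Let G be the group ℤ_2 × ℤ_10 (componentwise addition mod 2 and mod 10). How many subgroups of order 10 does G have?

|G| = 20 and 10 | 20, so subgroups of order 10 are possible by Lagrange.
The subgroups of order 10 are: {(0,0), (0,1), (0,2), (0,3), (0,4), (0,5), (0,6), (0,7), (0,8), (0,9)}; {(0,0), (0,2), (0,4), (0,6), (0,8), (1,0), (1,2), (1,4), (1,6), (1,8)}; {(0,0), (0,2), (0,4), (0,6), (0,8), (1,1), (1,3), (1,5), (1,7), (1,9)}.
So G has 3 subgroups of order 10.

3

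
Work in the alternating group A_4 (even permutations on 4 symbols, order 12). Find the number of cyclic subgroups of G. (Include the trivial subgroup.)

8

Each element a generates a cyclic subgroup ⟨a⟩; distinct elements may generate the same one (a cyclic group of order d has φ(d) generators).
Cyclic subgroups by order — order 1: 1; order 2: 3; order 3: 4.
Total: 8.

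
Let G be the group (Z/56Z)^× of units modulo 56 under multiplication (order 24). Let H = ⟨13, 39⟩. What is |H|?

|⟨13⟩| = 2 and |⟨39⟩| = 6, so |H| is a multiple of lcm(2, 6) = 6 and divides |G| = 24.
Closing under the operation: H = {1, 3, 5, 9, 13, 15, 19, 23, 25, 27, 39, 45}, so |H| = 12.

12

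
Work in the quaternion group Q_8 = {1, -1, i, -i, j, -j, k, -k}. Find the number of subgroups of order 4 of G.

|G| = 8 and 4 | 8, so subgroups of order 4 are possible by Lagrange.
The subgroups of order 4 are: {1, -1, i, -i}; {1, -1, j, -j}; {1, -1, k, -k}.
So G has 3 subgroups of order 4.

3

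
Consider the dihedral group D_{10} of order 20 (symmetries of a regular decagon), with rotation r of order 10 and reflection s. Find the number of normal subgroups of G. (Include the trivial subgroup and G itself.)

7

G has 22 subgroups. Checking conjugation-invariance by order — order 1: 1/1 normal; order 2: 1/11 normal; order 4: 0/5 normal; order 5: 1/1 normal; order 10: 3/3 normal; order 20: 1/1 normal.
Total normal subgroups: 7.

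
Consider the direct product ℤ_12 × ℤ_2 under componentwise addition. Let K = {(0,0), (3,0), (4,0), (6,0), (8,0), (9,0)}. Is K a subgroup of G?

Closure fails: (9,0) + (4,0) = (1,0) ∉ K. So K is not a subgroup.

No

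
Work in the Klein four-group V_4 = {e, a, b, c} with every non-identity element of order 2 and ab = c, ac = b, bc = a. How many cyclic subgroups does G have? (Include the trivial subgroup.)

Group the elements of G by the cyclic subgroup they generate; each cyclic subgroup of order d accounts for φ(d) elements.
Cyclic subgroups by order — order 1: 1; order 2: 3.
Total: 4.

4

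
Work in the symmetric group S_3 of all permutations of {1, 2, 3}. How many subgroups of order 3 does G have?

|G| = 6 and 3 | 6, so subgroups of order 3 are possible by Lagrange.
The subgroups of order 3 are: {e, (1 2 3), (1 3 2)}.
So G has 1 subgroup of order 3.

1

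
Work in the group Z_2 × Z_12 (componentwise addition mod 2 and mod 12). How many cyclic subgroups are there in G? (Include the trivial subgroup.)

12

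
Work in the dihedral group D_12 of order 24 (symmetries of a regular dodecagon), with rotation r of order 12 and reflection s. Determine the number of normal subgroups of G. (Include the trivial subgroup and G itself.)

9

G has 34 subgroups. Checking conjugation-invariance by order — order 1: 1/1 normal; order 2: 1/13 normal; order 3: 1/1 normal; order 4: 1/7 normal; order 6: 1/5 normal; order 8: 0/3 normal; order 12: 3/3 normal; order 24: 1/1 normal.
Total normal subgroups: 9.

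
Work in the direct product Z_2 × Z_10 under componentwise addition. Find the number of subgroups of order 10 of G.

3

|G| = 20 and 10 | 20, so subgroups of order 10 are possible by Lagrange.
The subgroups of order 10 are: {(0,0), (0,1), (0,2), (0,3), (0,4), (0,5), (0,6), (0,7), (0,8), (0,9)}; {(0,0), (0,2), (0,4), (0,6), (0,8), (1,0), (1,2), (1,4), (1,6), (1,8)}; {(0,0), (0,2), (0,4), (0,6), (0,8), (1,1), (1,3), (1,5), (1,7), (1,9)}.
So G has 3 subgroups of order 10.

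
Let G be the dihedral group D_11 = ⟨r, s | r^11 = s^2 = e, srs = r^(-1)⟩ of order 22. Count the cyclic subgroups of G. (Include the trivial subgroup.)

Group the elements of G by the cyclic subgroup they generate; each cyclic subgroup of order d accounts for φ(d) elements.
Cyclic subgroups by order — order 1: 1; order 2: 11; order 11: 1.
Total: 13.

13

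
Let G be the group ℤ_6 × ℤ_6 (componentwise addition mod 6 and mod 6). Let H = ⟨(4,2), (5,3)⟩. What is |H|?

18

|⟨(4,2)⟩| = 3 and |⟨(5,3)⟩| = 6, so |H| is a multiple of lcm(3, 6) = 6 and divides |G| = 36.
Closing under the operation: H = {(0,0), (0,2), (0,4), (1,1), (1,3), (1,5), (2,0), (2,2), (2,4), (3,1), (3,3), (3,5), (4,0), (4,2), (4,4), (5,1), (5,3), (5,5)}, so |H| = 18.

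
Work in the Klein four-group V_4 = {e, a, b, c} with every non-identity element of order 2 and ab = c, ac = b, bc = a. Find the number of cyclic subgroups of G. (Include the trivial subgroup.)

Each element a generates a cyclic subgroup ⟨a⟩; distinct elements may generate the same one (a cyclic group of order d has φ(d) generators).
Cyclic subgroups by order — order 1: 1; order 2: 3.
Total: 4.

4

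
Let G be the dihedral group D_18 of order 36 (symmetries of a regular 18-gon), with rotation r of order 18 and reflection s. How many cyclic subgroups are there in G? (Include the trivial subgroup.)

24

A cyclic subgroup of order d is generated by each of its φ(d) elements of order d, so the cyclic subgroups of order d number (#elements of order d)/φ(d).
Cyclic subgroups by order — order 1: 1; order 2: 19; order 3: 1; order 6: 1; order 9: 1; order 18: 1.
Total: 24.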